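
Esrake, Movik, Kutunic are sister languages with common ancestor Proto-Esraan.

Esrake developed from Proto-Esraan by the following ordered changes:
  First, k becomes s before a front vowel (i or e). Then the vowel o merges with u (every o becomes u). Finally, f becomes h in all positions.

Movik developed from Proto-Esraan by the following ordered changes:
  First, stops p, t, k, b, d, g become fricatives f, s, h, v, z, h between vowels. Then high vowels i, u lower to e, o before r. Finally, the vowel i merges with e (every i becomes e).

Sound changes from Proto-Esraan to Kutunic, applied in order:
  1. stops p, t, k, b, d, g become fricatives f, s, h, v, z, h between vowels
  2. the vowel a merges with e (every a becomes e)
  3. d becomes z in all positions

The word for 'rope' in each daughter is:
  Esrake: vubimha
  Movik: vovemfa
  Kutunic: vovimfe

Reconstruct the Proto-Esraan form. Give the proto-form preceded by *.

*vobimfa

Position 3: Esrake has b, Movik has v, Kutunic has v. Esrake preserves b here (none of its changes turn any other segment into b), so the proto-segment is *b.
Position 7: Esrake has a, Movik has a, Kutunic has e. Esrake preserves a here (none of its changes turn any other segment into a), so the proto-segment is *a.
Position 4: Esrake has i, Movik has e, Kutunic has i. Esrake preserves i here (none of its changes turn any other segment into i), so the proto-segment is *i.
This points to *vobimfa. Verify forward in each daughter:
Esrake: *vobimfa > vubimfa > vubimha  (by vowel merger, unconditioned shift)
Movik: *vobimfa > vovimfa > vovemfa  (by intervocalic lenition, vowel merger)
Kutunic: *vobimfa > vovimfa > vovimfe  (by intervocalic lenition, vowel merger)
*vobimfa is the unique common source.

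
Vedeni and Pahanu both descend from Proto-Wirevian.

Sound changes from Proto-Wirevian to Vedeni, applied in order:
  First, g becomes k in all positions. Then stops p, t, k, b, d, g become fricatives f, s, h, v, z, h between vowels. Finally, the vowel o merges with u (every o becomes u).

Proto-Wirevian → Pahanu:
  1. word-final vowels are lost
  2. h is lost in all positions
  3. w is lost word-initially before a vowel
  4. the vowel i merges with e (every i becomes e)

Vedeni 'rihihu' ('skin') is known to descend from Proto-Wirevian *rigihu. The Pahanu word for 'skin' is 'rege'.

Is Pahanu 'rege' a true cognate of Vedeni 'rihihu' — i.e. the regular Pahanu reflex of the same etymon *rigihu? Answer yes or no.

yes

Derive the expected Pahanu reflex of *rigihu:
Pahanu: *rigihu
  rigihu → rigih   [apocope]
  rigih → rigi   [h-loss]
  rigi (rule 3 does not apply)
  rigi → rege   [vowel merger]
  giving Pahanu rege.
Pahanu 'rege' matches the regular reflex exactly, so the pair is cognate.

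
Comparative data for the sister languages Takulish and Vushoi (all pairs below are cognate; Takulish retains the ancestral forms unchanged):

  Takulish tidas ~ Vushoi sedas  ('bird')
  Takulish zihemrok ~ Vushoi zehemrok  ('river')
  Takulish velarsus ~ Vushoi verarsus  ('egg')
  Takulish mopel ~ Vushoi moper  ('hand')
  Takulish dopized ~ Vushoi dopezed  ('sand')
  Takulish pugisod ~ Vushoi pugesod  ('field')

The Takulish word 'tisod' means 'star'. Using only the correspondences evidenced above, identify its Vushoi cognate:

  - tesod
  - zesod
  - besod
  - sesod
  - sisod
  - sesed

sesod

tidas ~ sedas — Takulish t corresponds to Vushoi s word-initially before a front vowel.
tidas ~ sedas, zihemrok ~ zehemrok — Takulish i corresponds to Vushoi e after a consonant, before a consonant other than r, m, n, p, b, f, v.
Applying these to Takulish 'tisod':
  tisod → sisod   (t→s word-initially before a front vowel)
  sisod → sesod   (i→e after a consonant, before a consonant other than r, m, n, p, b, f, v)
So the Vushoi cognate is 'sesod'.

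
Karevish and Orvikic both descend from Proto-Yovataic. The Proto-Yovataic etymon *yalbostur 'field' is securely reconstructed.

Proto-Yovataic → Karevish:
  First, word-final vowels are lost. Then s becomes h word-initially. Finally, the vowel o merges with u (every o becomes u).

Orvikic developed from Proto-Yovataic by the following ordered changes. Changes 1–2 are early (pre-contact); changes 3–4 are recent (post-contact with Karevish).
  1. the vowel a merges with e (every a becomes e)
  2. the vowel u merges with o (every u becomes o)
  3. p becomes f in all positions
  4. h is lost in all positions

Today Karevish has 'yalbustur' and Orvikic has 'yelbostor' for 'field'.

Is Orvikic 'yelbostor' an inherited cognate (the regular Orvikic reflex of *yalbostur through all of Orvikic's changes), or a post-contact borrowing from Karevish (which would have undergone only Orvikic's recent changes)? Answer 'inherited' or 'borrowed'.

inherited

If inherited, *yalbostur would pass through all of Orvikic's changes:
Orvikic: *yalbostur
  yalbostur → yelbostur   [vowel merger]
  yelbostur → yelbostor   [vowel merger]
  yelbostor (rule 3 does not apply)
  yelbostor (rule 4 does not apply)
  giving Orvikic yelbostor.
If borrowed from Karevish 'yalbustur' after the early changes, it would undergo only the recent ones:
  rule 3 (unconditioned shift): no change (yalbustur)
  rule 4 (h-loss): no change (yalbustur)
  ⇒ as a loan: yalbustur
Orvikic 'yelbostor' matches the inherited outcome exactly, so it is an inherited cognate, not a loan.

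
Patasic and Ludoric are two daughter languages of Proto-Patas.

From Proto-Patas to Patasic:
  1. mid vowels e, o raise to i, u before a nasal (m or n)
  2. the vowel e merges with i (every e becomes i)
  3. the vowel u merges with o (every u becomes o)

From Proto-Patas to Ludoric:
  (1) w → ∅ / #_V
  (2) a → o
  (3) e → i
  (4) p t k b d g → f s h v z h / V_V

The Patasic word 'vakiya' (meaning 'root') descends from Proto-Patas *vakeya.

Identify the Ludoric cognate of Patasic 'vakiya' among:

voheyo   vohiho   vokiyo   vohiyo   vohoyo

vohiyo

Ludoric: start from *vakeya.
  rule 1: no change — vakeya
  rule 2 (vowel merger): vakeya → vokeyo
  rule 3 (vowel merger): vokeyo → vokiyo
  rule 4 (intervocalic lenition): vokiyo → vohiyo
  ⇒ Ludoric vohiyo
The other candidates each miss or misapply at least one Ludoric change.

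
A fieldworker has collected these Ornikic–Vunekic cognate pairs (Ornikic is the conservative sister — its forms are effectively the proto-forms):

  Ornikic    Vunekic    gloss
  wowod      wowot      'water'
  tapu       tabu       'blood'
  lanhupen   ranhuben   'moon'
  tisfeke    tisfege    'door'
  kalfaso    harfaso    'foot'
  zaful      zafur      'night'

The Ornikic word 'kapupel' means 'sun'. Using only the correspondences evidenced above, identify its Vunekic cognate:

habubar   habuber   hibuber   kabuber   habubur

kalfaso ~ harfaso — Ornikic k corresponds to Vunekic h word-initially before a back vowel.
tapu ~ tabu — Ornikic p corresponds to Vunekic b between vowels (before a back vowel).
lanhupen ~ ranhuben — Ornikic p corresponds to Vunekic b between vowels (before a front vowel).
zaful ~ zafur — Ornikic l corresponds to Vunekic r word-finally.
Applying these to Ornikic 'kapupel':
  kapupel → hapupel   (k→h word-initially before a back vowel)
  hapupel → habupel   (p→b between vowels (before a back vowel))
  habupel → habubel   (p→b between vowels (before a front vowel))
  habubel → habuber   (l→r word-finally)
So the Vunekic cognate is 'habuber'.

habuber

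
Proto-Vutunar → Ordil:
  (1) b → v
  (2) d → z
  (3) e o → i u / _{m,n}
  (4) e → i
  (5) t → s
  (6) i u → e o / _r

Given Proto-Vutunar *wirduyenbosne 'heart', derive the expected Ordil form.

Ordil: *wirduyenbosne > wirduyenvosne > wirzuyenvosne > wirzuyinvosne > wirzuyinvosni > werzuyinvosni  (by unconditioned shift, unconditioned shift, pre-nasal raising, vowel merger, pre-rhotic lowering)

werzuyinvosni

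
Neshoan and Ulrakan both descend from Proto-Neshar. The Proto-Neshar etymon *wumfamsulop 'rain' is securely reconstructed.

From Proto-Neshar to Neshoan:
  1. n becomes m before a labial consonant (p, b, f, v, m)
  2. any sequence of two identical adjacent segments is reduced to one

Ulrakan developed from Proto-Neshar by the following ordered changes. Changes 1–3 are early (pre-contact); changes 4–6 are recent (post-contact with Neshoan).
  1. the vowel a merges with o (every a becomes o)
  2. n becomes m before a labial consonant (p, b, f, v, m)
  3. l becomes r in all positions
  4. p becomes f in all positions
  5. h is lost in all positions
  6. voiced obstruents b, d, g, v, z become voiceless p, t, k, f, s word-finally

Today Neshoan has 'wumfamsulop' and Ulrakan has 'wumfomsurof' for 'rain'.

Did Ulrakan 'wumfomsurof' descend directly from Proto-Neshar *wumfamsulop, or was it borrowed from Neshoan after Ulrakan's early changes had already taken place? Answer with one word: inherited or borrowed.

If inherited, *wumfamsulop would pass through all of Ulrakan's changes:
Ulrakan: *wumfamsulop > wumfomsulop > wumfomsurop > wumfomsurof  (by vowel merger, unconditioned shift, unconditioned shift)
If borrowed from Neshoan 'wumfamsulop' after the early changes, it would undergo only the recent ones:
  rule 4 (unconditioned shift): wumfamsulop → wumfamsulof
  rule 5 (h-loss): no change (wumfamsulof)
  rule 6 (final devoicing): no change (wumfamsulof)
  ⇒ as a loan: wumfamsulof
Ulrakan 'wumfomsurof' matches the inherited outcome exactly, so it is an inherited cognate, not a loan.

inherited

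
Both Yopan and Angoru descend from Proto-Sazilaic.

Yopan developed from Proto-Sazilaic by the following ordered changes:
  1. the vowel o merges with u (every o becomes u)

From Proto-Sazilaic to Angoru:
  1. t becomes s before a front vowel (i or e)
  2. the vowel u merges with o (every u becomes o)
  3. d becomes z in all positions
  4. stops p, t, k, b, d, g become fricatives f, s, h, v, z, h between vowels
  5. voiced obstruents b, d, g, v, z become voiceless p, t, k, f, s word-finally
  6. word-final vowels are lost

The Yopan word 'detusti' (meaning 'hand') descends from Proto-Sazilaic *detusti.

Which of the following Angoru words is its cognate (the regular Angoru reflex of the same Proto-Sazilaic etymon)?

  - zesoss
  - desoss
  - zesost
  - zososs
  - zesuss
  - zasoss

Angoru: *detusti
  detusti → detussi   [palatalisation]
  detussi → detossi   [vowel merger]
  detossi → zetossi   [unconditioned shift]
  zetossi → zesossi   [intervocalic lenition]
  zesossi (rule 5 does not apply)
  zesossi → zesoss   [apocope]
  giving Angoru zesoss.

zesoss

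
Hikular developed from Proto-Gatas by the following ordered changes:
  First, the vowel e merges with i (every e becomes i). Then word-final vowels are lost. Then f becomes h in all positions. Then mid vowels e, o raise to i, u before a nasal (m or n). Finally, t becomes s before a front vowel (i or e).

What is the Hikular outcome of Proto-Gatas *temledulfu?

simlidulh

Hikular: *temledulfu
  temledulfu → timlidulfu   [vowel merger]
  timlidulfu → timlidulf   [apocope]
  timlidulf → timlidulh   [unconditioned shift]
  timlidulh (rule 4 does not apply)
  timlidulh → simlidulh   [palatalisation]
  giving Hikular simlidulh.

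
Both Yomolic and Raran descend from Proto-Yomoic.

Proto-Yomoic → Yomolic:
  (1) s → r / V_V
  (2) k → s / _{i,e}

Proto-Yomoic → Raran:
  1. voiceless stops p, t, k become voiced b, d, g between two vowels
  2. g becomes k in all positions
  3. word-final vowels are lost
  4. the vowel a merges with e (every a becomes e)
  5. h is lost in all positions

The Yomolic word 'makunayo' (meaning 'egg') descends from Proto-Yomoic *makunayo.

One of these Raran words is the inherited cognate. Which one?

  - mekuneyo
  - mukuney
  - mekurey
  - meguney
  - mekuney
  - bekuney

mekuney

Raran: start from *makunayo.
  rule 1 (intervocalic voicing): makunayo → magunayo
  rule 2 (unconditioned shift): magunayo → makunayo
  rule 3 (apocope): makunayo → makunay
  rule 4 (vowel merger): makunay → mekuney
  rule 5: no change — mekuney
  ⇒ Raran mekuney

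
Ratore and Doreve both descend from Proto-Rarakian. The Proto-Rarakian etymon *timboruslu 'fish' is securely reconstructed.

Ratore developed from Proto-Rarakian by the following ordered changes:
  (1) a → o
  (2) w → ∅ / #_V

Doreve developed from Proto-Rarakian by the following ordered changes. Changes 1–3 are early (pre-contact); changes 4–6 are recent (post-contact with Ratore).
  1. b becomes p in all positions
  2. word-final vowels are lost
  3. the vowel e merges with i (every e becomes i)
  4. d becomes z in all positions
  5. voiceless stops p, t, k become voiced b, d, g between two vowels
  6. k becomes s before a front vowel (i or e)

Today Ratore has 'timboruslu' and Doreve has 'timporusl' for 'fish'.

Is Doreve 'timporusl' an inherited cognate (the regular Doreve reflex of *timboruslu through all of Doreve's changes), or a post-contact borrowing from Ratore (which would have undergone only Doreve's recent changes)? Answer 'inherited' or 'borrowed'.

If inherited, *timboruslu would pass through all of Doreve's changes:
Doreve: *timboruslu
  timboruslu → timporuslu   [unconditioned shift]
  timporuslu → timporusl   [apocope]
  timporusl (rule 3 does not apply)
  timporusl (rule 4 does not apply)
  timporusl (rule 5 does not apply)
  timporusl (rule 6 does not apply)
  giving Doreve timporusl.
If borrowed from Ratore 'timboruslu' after the early changes, it would undergo only the recent ones:
  rule 4 (unconditioned shift): no change (timboruslu)
  rule 5 (intervocalic voicing): no change (timboruslu)
  rule 6 (palatalisation): no change (timboruslu)
  ⇒ as a loan: timboruslu
Doreve 'timporusl' matches the inherited outcome exactly, so it is an inherited cognate, not a loan.

inherited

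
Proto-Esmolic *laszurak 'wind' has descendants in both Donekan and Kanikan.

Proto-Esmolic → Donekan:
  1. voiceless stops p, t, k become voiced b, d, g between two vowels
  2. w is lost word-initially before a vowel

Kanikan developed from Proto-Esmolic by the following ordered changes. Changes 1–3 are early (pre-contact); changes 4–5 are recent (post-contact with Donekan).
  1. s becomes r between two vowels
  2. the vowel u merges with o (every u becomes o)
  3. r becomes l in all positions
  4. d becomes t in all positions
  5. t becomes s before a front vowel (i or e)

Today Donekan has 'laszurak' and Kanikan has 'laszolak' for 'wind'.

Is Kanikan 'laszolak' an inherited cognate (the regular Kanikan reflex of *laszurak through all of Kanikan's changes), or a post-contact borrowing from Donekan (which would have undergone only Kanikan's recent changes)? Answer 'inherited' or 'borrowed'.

inherited

If inherited, *laszurak would pass through all of Kanikan's changes:
Kanikan: *laszurak
  laszurak (rule 1 does not apply)
  laszurak → laszorak   [vowel merger]
  laszorak → laszolak   [unconditioned shift]
  laszolak (rule 4 does not apply)
  laszolak (rule 5 does not apply)
  giving Kanikan laszolak.
If borrowed from Donekan 'laszurak' after the early changes, it would undergo only the recent ones:
  rule 4 (unconditioned shift): no change (laszurak)
  rule 5 (palatalisation): no change (laszurak)
  ⇒ as a loan: laszurak
Kanikan 'laszolak' matches the inherited outcome exactly, so it is an inherited cognate, not a loan.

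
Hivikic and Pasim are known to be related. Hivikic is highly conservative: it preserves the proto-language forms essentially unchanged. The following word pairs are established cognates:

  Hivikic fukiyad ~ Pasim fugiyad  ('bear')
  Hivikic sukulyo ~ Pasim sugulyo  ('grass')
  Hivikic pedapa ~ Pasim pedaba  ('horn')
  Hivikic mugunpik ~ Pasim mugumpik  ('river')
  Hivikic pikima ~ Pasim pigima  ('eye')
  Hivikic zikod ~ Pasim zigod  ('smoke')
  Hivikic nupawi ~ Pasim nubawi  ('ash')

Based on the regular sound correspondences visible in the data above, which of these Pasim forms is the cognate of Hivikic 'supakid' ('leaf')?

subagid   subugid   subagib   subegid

pedapa ~ pedaba, nupawi ~ nubawi — Hivikic p corresponds to Pasim b between vowels (before a back vowel).
fukiyad ~ fugiyad, pikima ~ pigima — Hivikic k corresponds to Pasim g between vowels (before a front vowel).
Applying these to Hivikic 'supakid':
  supakid → subakid   (p→b between vowels (before a back vowel))
  subakid → subagid   (k→g between vowels (before a front vowel))
So the Pasim cognate is 'subagid'.

subagid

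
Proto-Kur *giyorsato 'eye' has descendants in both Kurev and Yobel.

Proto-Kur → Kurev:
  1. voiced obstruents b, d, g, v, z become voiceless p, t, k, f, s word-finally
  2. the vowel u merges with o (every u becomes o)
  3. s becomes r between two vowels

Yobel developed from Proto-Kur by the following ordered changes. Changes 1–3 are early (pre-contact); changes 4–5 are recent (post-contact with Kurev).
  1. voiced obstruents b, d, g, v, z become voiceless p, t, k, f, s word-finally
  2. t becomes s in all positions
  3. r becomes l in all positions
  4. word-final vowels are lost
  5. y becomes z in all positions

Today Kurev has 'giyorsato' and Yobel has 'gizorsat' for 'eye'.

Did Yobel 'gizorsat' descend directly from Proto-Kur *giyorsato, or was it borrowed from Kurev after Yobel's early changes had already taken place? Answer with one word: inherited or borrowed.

If inherited, *giyorsato would pass through all of Yobel's changes:
Yobel: *giyorsato > giyorsaso > giyolsaso > giyolsas > gizolsas  (by unconditioned shift, unconditioned shift, apocope, unconditioned shift)
If borrowed from Kurev 'giyorsato' after the early changes, it would undergo only the recent ones:
  rule 4 (apocope): giyorsato → giyorsat
  rule 5 (unconditioned shift): giyorsat → gizorsat
  ⇒ as a loan: gizorsat
Yobel 'gizorsat' matches the loan outcome 'gizorsat', not the inherited 'gizolsas' — it skipped the early Yobel changes, so it was borrowed from Kurev.

borrowed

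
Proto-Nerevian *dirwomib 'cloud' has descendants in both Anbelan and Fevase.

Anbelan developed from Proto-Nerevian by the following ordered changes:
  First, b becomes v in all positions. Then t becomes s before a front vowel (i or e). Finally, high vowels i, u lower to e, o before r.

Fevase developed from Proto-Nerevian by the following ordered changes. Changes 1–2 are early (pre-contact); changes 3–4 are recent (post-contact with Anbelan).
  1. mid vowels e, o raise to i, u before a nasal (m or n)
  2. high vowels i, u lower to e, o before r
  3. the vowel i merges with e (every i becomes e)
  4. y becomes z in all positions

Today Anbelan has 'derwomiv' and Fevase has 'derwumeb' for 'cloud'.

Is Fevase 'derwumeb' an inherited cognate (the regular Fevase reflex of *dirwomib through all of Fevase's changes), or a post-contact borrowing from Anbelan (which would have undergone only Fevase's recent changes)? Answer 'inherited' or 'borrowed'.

inherited

If inherited, *dirwomib would pass through all of Fevase's changes:
Fevase: *dirwomib > dirwumib > derwumib > derwumeb  (by pre-nasal raising, pre-rhotic lowering, vowel merger)
If borrowed from Anbelan 'derwomiv' after the early changes, it would undergo only the recent ones:
  rule 3 (vowel merger): derwomiv → derwomev
  rule 4 (unconditioned shift): no change (derwomev)
  ⇒ as a loan: derwomev
Fevase 'derwumeb' matches the inherited outcome exactly, so it is an inherited cognate, not a loan.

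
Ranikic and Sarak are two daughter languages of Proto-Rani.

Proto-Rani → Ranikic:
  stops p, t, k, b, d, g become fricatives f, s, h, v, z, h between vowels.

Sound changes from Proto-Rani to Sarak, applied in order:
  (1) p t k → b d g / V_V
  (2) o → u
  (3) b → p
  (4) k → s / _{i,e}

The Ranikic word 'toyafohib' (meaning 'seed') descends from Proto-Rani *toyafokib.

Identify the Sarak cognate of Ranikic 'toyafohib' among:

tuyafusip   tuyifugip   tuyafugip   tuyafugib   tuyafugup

tuyafugip

Sarak: start from *toyafokib.
  rule 1 (intervocalic voicing): toyafokib → toyafogib
  rule 2 (vowel merger): toyafogib → tuyafugib
  rule 3 (unconditioned shift): tuyafugib → tuyafugip
  rule 4: no change — tuyafugip
  ⇒ Sarak tuyafugip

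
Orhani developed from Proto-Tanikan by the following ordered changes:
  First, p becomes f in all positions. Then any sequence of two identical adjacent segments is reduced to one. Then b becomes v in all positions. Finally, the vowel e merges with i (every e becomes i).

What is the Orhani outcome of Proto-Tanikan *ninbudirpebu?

Orhani: *ninbudirpebu > ninbudirfebu > ninvudirfevu > ninvudirfivu  (by unconditioned shift, unconditioned shift, vowel merger)

ninvudirfivu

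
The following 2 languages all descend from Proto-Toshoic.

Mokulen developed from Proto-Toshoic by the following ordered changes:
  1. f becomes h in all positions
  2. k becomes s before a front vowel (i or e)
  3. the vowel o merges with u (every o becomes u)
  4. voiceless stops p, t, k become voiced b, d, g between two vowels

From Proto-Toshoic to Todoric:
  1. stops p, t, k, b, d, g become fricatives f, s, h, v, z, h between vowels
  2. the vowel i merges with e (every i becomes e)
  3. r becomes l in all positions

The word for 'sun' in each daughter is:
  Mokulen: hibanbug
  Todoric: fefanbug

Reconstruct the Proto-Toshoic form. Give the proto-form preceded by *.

*fipanbug

Position 3: Mokulen has b, Todoric has f. Taking the neighbouring segments as reconstructed: Mokulen b could go back to *p or *b; Todoric f could go back to *p or *f — the one source consistent with every daughter is *p.
Position 1: Mokulen has h, Todoric has f. Taking the neighbouring segments as reconstructed: Mokulen h could go back to *f or *h; Todoric f can only go back to *f — the one source consistent with every daughter is *f.
Continuing position by position gives *fipanbug; check it forward:
Mokulen: *fipanbug
  fipanbug → hipanbug   [unconditioned shift]
  hipanbug (rule 2 does not apply)
  hipanbug (rule 3 does not apply)
  hipanbug → hibanbug   [intervocalic voicing]
  giving Mokulen hibanbug.
Todoric: *fipanbug > fifanbug > fefanbug  (by intervocalic lenition, vowel merger)
Only *fipanbug yields all of Mokulen hibanbug, Todoric fefanbug.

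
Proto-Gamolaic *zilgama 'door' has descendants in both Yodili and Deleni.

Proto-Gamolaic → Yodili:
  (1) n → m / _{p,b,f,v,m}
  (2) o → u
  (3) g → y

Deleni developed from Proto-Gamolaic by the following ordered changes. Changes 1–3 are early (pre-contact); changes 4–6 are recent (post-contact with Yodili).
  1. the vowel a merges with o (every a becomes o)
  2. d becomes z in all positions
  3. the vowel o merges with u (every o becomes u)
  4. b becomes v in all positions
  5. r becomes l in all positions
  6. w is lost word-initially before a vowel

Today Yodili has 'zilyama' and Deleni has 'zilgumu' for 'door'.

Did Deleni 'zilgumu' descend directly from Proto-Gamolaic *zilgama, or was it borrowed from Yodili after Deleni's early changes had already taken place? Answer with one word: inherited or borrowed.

inherited

If inherited, *zilgama would pass through all of Deleni's changes:
Deleni: start from *zilgama.
  rule 1 (vowel merger): zilgama → zilgomo
  rule 2: no change — zilgomo
  rule 3 (vowel merger): zilgomo → zilgumu
  rule 4: no change — zilgumu
  rule 5: no change — zilgumu
  rule 6: no change — zilgumu
  ⇒ Deleni zilgumu
If borrowed from Yodili 'zilyama' after the early changes, it would undergo only the recent ones:
  rule 4 (unconditioned shift): no change (zilyama)
  rule 5 (unconditioned shift): no change (zilyama)
  rule 6 (glide loss): no change (zilyama)
  ⇒ as a loan: zilyama
Deleni 'zilgumu' matches the inherited outcome exactly, so it is an inherited cognate, not a loan.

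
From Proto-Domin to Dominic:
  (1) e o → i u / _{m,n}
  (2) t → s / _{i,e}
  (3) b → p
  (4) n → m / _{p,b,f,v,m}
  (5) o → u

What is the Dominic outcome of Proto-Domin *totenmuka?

tusimmuka

Dominic: start from *totenmuka.
  rule 1 (pre-nasal raising): totenmuka → totinmuka
  rule 2 (palatalisation): totinmuka → tosinmuka
  rule 3: no change — tosinmuka
  rule 4 (nasal place assimilation): tosinmuka → tosimmuka
  rule 5 (vowel merger): tosimmuka → tusimmuka
  ⇒ Dominic tusimmuka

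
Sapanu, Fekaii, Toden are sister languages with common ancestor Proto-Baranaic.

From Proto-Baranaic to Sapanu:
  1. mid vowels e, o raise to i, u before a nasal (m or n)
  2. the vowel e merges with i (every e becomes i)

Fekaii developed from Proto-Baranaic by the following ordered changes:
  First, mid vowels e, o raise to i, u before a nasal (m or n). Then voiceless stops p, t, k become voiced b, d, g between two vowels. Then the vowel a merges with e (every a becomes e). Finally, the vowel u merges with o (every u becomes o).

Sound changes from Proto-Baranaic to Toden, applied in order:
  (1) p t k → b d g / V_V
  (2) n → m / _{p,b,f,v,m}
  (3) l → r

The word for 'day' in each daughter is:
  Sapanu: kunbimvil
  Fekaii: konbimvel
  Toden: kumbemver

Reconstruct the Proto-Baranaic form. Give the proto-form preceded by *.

*kunbemvel

Position 5: Sapanu has i, Fekaii has i, Toden has e. Toden preserves e here (none of its changes turn any other segment into e), so the proto-segment is *e.
Position 3: Sapanu has n, Fekaii has n, Toden has m. Sapanu preserves n here (none of its changes turn any other segment into n), so the proto-segment is *n.
Verify the candidate proto-form against each daughter:
Sapanu: *kunbemvel > kunbimvel > kunbimvil  (by pre-nasal raising, vowel merger)
Fekaii: start from *kunbemvel.
  rule 1 (pre-nasal raising): kunbemvel → kunbimvel
  rule 2: no change — kunbimvel
  rule 3: no change — kunbimvel
  rule 4 (vowel merger): kunbimvel → konbimvel
  ⇒ Fekaii konbimvel
Toden: *kunbemvel
  kunbemvel (rule 1 does not apply)
  kunbemvel → kumbemvel   [nasal place assimilation]
  kumbemvel → kumbemver   [unconditioned shift]
  giving Toden kumbemver.
Only *kunbemvel yields all of Sapanu kunbimvil, Fekaii konbimvel, Toden kumbemver.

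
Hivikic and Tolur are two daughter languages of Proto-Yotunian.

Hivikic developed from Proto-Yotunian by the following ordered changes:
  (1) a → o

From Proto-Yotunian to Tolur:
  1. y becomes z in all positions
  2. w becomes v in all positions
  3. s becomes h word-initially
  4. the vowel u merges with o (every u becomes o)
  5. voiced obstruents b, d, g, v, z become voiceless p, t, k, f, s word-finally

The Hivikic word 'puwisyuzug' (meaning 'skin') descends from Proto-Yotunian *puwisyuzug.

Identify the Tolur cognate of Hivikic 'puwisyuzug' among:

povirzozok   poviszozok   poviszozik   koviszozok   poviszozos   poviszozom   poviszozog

poviszozok

Tolur: *puwisyuzug
  puwisyuzug → puwiszuzug   [unconditioned shift]
  puwiszuzug → puviszuzug   [unconditioned shift]
  puviszuzug (rule 3 does not apply)
  puviszuzug → poviszozog   [vowel merger]
  poviszozog → poviszozok   [final devoicing]
  giving Tolur poviszozok.
The other candidates each miss or misapply at least one Tolur change.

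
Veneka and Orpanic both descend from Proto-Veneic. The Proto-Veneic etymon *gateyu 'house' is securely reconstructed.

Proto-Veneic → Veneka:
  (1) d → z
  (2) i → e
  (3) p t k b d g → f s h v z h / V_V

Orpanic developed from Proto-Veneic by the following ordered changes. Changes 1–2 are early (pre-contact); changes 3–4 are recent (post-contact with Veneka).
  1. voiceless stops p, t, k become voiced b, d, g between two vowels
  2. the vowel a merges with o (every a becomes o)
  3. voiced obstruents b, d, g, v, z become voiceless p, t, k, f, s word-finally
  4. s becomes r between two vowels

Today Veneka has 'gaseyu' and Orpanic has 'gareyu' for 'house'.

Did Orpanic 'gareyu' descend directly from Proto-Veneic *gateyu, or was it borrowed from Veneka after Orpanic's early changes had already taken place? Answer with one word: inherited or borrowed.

If inherited, *gateyu would pass through all of Orpanic's changes:
Orpanic: *gateyu
  gateyu → gadeyu   [intervocalic voicing]
  gadeyu → godeyu   [vowel merger]
  godeyu (rule 3 does not apply)
  godeyu (rule 4 does not apply)
  giving Orpanic godeyu.
If borrowed from Veneka 'gaseyu' after the early changes, it would undergo only the recent ones:
  rule 3 (final devoicing): no change (gaseyu)
  rule 4 (rhotacism): gaseyu → gareyu
  ⇒ as a loan: gareyu
Orpanic 'gareyu' matches the loan outcome 'gareyu', not the inherited 'godeyu' — it skipped the early Orpanic changes, so it was borrowed from Veneka.

borrowed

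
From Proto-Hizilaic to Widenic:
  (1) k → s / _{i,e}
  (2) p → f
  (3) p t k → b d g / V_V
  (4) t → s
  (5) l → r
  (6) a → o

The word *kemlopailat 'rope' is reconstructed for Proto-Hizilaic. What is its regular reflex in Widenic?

semrofoiros

Widenic: *kemlopailat
  kemlopailat → semlopailat   [palatalisation]
  semlopailat → semlofailat   [unconditioned shift]
  semlofailat (rule 3 does not apply)
  semlofailat → semlofailas   [unconditioned shift]
  semlofailas → semrofairas   [unconditioned shift]
  semrofairas → semrofoiros   [vowel merger]
  giving Widenic semrofoiros.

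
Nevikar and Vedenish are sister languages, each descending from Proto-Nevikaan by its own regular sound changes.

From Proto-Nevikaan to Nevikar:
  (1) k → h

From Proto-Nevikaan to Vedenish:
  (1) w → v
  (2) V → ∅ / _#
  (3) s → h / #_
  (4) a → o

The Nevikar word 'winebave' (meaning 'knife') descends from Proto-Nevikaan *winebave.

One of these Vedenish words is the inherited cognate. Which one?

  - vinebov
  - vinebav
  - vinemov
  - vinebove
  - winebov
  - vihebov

Vedenish: *winebave
  winebave → vinebave   [unconditioned shift]
  vinebave → vinebav   [apocope]
  vinebav (rule 3 does not apply)
  vinebav → vinebov   [vowel merger]
  giving Vedenish vinebov.

vinebov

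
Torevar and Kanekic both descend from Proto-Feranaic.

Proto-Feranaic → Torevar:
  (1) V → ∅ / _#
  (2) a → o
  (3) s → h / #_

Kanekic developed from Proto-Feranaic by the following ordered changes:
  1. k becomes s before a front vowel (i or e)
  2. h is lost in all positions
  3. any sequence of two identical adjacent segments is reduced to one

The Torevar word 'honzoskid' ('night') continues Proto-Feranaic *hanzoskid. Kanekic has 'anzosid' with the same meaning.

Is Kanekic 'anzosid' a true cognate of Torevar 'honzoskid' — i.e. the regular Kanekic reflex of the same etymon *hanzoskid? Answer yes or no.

Derive the expected Kanekic reflex of *hanzoskid:
Kanekic: *hanzoskid
  hanzoskid → hanzossid   [palatalisation]
  hanzossid → anzossid   [h-loss]
  anzossid → anzosid   [degemination]
  giving Kanekic anzosid.
Kanekic 'anzosid' matches the regular reflex exactly, so the pair is cognate.

yes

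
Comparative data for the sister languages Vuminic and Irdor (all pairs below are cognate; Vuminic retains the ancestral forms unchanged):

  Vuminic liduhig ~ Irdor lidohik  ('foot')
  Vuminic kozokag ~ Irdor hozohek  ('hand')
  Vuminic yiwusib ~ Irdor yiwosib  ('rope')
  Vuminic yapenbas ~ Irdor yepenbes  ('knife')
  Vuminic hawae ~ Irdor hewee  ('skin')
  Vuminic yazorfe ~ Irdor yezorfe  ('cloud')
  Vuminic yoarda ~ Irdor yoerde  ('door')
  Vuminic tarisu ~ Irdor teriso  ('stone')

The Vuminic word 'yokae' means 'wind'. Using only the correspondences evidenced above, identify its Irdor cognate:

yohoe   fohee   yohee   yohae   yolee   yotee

yohee

kozokag ~ hozohek — Vuminic k corresponds to Irdor h between vowels (before a back vowel).
hawae ~ hewee — Vuminic a corresponds to Irdor e after a consonant, before a front vowel.
Applying these to Vuminic 'yokae':
  yokae → yohae   (k→h between vowels (before a back vowel))
  yohae → yohee   (a→e after a consonant, before a front vowel)
So the Irdor cognate is 'yohee'.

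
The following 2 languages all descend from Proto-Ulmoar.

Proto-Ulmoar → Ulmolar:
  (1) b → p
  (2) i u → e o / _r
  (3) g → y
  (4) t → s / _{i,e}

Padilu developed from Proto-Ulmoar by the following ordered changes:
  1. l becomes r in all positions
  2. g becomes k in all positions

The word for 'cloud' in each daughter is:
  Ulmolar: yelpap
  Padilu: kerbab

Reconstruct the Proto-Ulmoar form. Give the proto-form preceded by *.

*gelbab

Position 4: Ulmolar has p, Padilu has b. Padilu preserves b here (none of its changes turn any other segment into b), so the proto-segment is *b.
Position 1: Ulmolar has y, Padilu has k. Taking the neighbouring segments as reconstructed: Ulmolar y could go back to *g or *y; Padilu k could go back to *k or *g — the one source consistent with every daughter is *g.
Position 6: Ulmolar has p, Padilu has b. Padilu preserves b here (none of its changes turn any other segment into b), so the proto-segment is *b.
Verify the candidate proto-form against each daughter:
Ulmolar: *gelbab > gelpap > yelpap  (by unconditioned shift, unconditioned shift)
Padilu: start from *gelbab.
  rule 1 (unconditioned shift): gelbab → gerbab
  rule 2 (unconditioned shift): gerbab → kerbab
  ⇒ Padilu kerbab
*gelbab is the unique common source.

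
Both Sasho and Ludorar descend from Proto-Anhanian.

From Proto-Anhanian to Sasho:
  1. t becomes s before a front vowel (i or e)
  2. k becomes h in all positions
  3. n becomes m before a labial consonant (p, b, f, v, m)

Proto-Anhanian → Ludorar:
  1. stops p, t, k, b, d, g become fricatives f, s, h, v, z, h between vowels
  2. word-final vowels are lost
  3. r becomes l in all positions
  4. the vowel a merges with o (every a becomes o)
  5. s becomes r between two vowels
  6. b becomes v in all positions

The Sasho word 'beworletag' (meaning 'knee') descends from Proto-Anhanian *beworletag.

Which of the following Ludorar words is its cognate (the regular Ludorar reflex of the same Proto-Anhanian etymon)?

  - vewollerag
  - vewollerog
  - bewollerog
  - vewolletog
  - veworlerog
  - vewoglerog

vewollerog

Ludorar: *beworletag > beworlesag > bewollesag > bewollesog > bewollerog > vewollerog  (by intervocalic lenition, unconditioned shift, vowel merger, rhotacism, unconditioned shift)
The other candidates each miss or misapply at least one Ludorar change.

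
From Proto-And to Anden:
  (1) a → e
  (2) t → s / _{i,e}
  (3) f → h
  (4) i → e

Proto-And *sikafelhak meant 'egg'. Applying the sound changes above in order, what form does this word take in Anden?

Anden: *sikafelhak
  sikafelhak → sikefelhek   [vowel merger]
  sikefelhek (rule 2 does not apply)
  sikefelhek → sikehelhek   [unconditioned shift]
  sikehelhek → sekehelhek   [vowel merger]
  giving Anden sekehelhek.

sekehelhek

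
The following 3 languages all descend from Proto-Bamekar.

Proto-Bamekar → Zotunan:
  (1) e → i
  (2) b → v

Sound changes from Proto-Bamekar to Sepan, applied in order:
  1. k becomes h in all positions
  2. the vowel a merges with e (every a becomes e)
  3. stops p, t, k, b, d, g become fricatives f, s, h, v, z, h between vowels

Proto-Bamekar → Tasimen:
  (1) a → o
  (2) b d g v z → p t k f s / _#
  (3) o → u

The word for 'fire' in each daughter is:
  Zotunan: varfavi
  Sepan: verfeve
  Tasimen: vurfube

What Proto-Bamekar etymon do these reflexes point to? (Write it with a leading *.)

*varfabe

Position 5: Zotunan has a, Sepan has e, Tasimen has u. Zotunan preserves a here (none of its changes turn any other segment into a), so the proto-segment is *a.
Position 6: Zotunan has v, Sepan has v, Tasimen has b. Tasimen preserves b here (none of its changes turn any other segment into b), so the proto-segment is *b.
Position 2: Zotunan has a, Sepan has e, Tasimen has u. Zotunan preserves a here (none of its changes turn any other segment into a), so the proto-segment is *a.
Continuing position by position gives *varfabe; check it forward:
Zotunan: *varfabe > varfabi > varfavi  (by vowel merger, unconditioned shift)
Sepan: *varfabe > verfebe > verfeve  (by vowel merger, intervocalic lenition)
Tasimen: *varfabe > vorfobe > vurfube  (by vowel merger, vowel merger)
Only *varfabe yields all of Zotunan varfavi, Sepan verfeve, Tasimen vurfube.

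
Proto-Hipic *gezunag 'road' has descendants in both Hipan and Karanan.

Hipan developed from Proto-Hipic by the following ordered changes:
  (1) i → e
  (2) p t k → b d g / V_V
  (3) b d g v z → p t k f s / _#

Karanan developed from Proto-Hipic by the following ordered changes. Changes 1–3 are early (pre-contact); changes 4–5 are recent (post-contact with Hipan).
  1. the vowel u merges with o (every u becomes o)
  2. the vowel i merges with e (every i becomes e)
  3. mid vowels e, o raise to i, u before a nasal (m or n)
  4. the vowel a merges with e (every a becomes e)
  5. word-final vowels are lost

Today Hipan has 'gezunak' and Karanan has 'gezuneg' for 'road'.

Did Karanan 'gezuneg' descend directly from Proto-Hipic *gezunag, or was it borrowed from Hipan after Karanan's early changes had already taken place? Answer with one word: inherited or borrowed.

If inherited, *gezunag would pass through all of Karanan's changes:
Karanan: *gezunag > gezonag > gezunag > gezuneg  (by vowel merger, pre-nasal raising, vowel merger)
If borrowed from Hipan 'gezunak' after the early changes, it would undergo only the recent ones:
  rule 4 (vowel merger): gezunak → gezunek
  rule 5 (apocope): no change (gezunek)
  ⇒ as a loan: gezunek
Karanan 'gezuneg' matches the inherited outcome exactly, so it is an inherited cognate, not a loan.

inherited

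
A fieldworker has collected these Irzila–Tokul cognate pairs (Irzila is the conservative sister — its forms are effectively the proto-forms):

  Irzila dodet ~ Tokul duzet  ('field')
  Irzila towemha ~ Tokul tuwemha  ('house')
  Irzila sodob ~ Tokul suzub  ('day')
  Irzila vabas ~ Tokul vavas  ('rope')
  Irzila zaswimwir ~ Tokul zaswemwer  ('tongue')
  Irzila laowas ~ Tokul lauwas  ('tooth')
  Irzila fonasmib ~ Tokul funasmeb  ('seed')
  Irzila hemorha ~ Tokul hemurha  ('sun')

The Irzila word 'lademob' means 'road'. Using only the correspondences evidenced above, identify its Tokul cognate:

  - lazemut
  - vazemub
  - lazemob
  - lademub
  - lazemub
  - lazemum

dodet ~ duzet — Irzila d corresponds to Tokul z between vowels (before a front vowel).
sodob ~ suzub — Irzila o corresponds to Tokul u after a consonant, before a labial obstruent.
Applying these to Irzila 'lademob':
  lademob → lazemob   (d→z between vowels (before a front vowel))
  lazemob → lazemub   (o→u after a consonant, before a labial obstruent)
So the Tokul cognate is 'lazemub'.

lazemub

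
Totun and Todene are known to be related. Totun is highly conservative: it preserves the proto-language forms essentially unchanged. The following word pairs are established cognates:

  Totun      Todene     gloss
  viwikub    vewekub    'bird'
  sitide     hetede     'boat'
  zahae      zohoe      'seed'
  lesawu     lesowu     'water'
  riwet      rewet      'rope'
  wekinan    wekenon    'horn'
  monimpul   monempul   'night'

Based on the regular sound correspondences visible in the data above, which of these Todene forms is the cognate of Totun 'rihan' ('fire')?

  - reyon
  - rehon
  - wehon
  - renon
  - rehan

viwikub ~ vewekub, sitide ~ hetede — Totun i corresponds to Todene e after a consonant, before a consonant other than r, m, n, p, b, f, v.
wekinan ~ wekenon — Totun a corresponds to Todene o after a consonant, before a nasal.
Applying these to Totun 'rihan':
  rihan → rehan   (i→e after a consonant, before a consonant other than r, m, n, p, b, f, v)
  rehan → rehon   (a→o after a consonant, before a nasal)
So the Todene cognate is 'rehon'.

rehon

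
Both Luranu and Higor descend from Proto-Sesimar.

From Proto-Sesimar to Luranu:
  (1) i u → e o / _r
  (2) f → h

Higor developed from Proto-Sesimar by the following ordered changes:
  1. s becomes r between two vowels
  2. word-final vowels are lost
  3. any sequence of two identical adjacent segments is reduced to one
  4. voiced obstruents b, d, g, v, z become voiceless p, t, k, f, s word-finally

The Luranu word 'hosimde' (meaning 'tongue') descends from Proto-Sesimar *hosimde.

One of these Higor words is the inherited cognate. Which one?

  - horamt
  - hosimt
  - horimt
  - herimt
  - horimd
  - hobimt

Higor: *hosimde
  hosimde → horimde   [rhotacism]
  horimde → horimd   [apocope]
  horimd (rule 3 does not apply)
  horimd → horimt   [final devoicing]
  giving Higor horimt.
Only 'horimt' matches the regular Higor development of *hosimde.

horimt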